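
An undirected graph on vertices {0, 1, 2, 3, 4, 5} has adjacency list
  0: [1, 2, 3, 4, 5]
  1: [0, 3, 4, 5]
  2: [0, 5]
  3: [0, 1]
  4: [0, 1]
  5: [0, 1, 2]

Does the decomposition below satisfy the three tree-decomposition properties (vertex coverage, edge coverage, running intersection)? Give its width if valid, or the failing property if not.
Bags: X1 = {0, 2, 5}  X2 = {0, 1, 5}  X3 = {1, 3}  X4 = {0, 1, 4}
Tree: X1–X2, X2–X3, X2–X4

A tree decomposition must satisfy three properties: every vertex lies in some bag; for every edge, both endpoints lie together in some bag; and for every vertex, the bags containing it form a connected subtree. Here edge (0,3) lies in no bag, so the decomposition is invalid.

No — edge (0,3) lies in no bag.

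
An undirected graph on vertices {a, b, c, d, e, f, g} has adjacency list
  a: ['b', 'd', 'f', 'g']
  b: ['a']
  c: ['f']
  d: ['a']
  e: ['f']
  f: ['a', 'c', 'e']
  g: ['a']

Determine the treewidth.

1

A width-1 tree decomposition is:
Bags: B1 = {c, f}  B2 = {a, f}  B3 = {a, b}  B4 = {a, g}  B5 = {a, d}  B6 = {e, f}
Tree: B1–B2, B2–B3, B3–B4, B4–B5, B1–B6
Each bag holds 2 vertices, so the decomposition has width 1, which upper-bounds the treewidth. Since G has at least one edge (e.g. c–f), it is not an edgeless graph, so tw(G) ≥ 1. Combining the bounds, tw(G) = 1.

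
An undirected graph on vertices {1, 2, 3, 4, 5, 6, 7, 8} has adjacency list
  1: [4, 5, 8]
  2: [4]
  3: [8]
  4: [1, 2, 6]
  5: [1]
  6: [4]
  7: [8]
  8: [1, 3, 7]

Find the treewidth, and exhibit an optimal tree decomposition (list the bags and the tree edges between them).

Treewidth 1.
One optimal decomposition is:
Bags: B1 = {1, 4}  B2 = {4, 6}  B3 = {2, 4}  B4 = {1, 8}  B5 = {1, 5}  B6 = {7, 8}  B7 = {3, 8}
Tree: B1–B2, B2–B3, B1–B4, B4–B5, B4–B6, B4–B7

Every bag has size at most 2, so the width is 2 − 1 = 1 and tw(G) ≤ 1. G has an edge, so its treewidth is at least 1. The upper and lower bounds meet at 1, so that is the treewidth.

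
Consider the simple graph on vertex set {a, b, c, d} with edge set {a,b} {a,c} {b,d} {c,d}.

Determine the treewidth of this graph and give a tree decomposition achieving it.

Treewidth 2.
One optimal decomposition is:
Bags: B1 = {b, c, d}  B2 = {a, b, c}
Tree: B1–B2

Each bag holds 3 vertices, so the decomposition has width 2, which upper-bounds the treewidth. The edges c–d–b–a–c form a cycle, so G is not a tree and its treewidth is at least 2. Hence tw(G) = 2 exactly.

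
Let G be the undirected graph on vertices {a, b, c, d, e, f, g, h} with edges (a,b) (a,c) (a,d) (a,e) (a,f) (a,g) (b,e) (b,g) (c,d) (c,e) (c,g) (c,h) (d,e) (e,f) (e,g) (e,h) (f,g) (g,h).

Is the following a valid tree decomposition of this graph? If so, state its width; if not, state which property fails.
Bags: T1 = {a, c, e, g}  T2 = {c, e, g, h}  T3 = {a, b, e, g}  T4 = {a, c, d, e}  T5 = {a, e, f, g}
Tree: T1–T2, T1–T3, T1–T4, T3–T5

Checking the three conditions: (i) the bags cover all of {a, b, c, d, e, f, g, h}; (ii) for each edge, some bag contains both endpoints; (iii) the bags containing any fixed vertex form a subtree. All hold, so the decomposition is valid with width 4 − 1 = 3.

Yes; width 3.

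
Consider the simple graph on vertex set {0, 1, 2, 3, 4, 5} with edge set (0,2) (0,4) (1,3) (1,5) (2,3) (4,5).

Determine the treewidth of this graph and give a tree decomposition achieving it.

The largest bag has 3 vertices, giving width 2; this decomposition certifies tw(G) ≤ 2. Since 4–0–2–3–1–5–4 is a cycle in G, G is not acyclic. Forests are exactly the graphs of treewidth ≤ 1, so tw(G) ≥ 2. Therefore the treewidth is 2.

Treewidth 2.
Bags: B1 = {0, 2, 4}  B2 = {2, 3, 4}  B3 = {1, 3, 4}  B4 = {1, 4, 5}
Tree: B1–B2, B2–B3, B3–B4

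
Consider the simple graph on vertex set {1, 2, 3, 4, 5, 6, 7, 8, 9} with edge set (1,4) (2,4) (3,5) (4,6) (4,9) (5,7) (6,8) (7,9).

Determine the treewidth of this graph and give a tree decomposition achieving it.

The largest bag has 2 vertices, giving width 1; this decomposition certifies tw(G) ≤ 1. G has an edge, so its treewidth is at least 1. Combining the bounds, tw(G) = 1.

Treewidth 1.
One such decomposition:
Bags: B1 = {4, 9}  B2 = {2, 4}  B3 = {1, 4}  B4 = {7, 9}  B5 = {4, 6}  B6 = {6, 8}  B7 = {5, 7}  B8 = {3, 5}
Tree: B1–B2, B2–B3, B1–B4, B2–B5, B5–B6, B4–B7, B7–B8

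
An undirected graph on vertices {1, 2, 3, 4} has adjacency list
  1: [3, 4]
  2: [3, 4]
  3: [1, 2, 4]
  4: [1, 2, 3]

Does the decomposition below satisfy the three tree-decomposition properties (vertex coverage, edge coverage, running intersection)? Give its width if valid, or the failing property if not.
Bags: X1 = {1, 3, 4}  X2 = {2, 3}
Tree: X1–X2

A tree decomposition must satisfy three properties: every vertex lies in some bag; for every edge, both endpoints lie together in some bag; and for every vertex, the bags containing it form a connected subtree. Here edge (4,2) lies in no bag, so the decomposition is invalid.

No — edge (4,2) lies in no bag.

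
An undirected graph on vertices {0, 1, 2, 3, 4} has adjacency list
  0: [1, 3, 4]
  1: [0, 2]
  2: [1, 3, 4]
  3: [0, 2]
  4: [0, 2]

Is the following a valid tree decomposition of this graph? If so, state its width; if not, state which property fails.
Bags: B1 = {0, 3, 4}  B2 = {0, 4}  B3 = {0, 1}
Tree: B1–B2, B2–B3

No — vertex 2 appears in no bag.

A tree decomposition must satisfy three properties: every vertex lies in some bag; for every edge, both endpoints lie together in some bag; and for every vertex, the bags containing it form a connected subtree. Here vertex 2 appears in no bag, so the decomposition is invalid.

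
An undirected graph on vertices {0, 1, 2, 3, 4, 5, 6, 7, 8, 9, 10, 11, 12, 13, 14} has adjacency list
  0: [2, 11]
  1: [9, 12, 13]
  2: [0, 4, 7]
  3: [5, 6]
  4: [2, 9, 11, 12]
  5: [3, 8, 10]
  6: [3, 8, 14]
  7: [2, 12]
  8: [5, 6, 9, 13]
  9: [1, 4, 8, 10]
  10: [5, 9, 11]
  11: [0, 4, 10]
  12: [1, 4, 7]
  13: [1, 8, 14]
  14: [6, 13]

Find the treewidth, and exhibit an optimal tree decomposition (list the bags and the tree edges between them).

Every bag has size at most 4, so the width is 4 − 1 = 3 and tw(G) ≤ 3. For the lower bound: the 4 vertex sets {0,2,7}, {11}, {4}, {1,9,10,12} are disjoint, each induces a connected subgraph, and every pair is joined by at least one edge of G. Contracting each set to a single vertex therefore yields K_{4} as a minor, and since treewidth is minor-monotone, tw(G) ≥ tw(K_{4}) = 3. Hence tw(G) = 3 exactly.

Treewidth 3.
Bags: B1 = {0, 2, 7, 11}  B2 = {2, 4, 7, 11}  B3 = {4, 7, 11, 12}  B4 = {4, 10, 11, 12}  B5 = {4, 9, 10, 12}  B6 = {1, 9, 10, 12}  B7 = {1, 5, 9, 10}  B8 = {1, 5, 8, 9}  B9 = {1, 5, 8, 13}  B10 = {3, 5, 8, 13}  B11 = {3, 6, 8, 13}  B12 = {3, 6, 13, 14}
Tree: B1–B2, B2–B3, B3–B4, B4–B5, B5–B6, B6–B7, B7–B8, B8–B9, B9–B10, B10–B11, B11–B12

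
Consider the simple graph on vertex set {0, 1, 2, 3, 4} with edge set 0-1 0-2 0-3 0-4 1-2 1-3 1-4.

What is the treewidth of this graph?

2

A width-2 tree decomposition is:
Bags: B1 = {0, 1, 2}  B2 = {0, 1, 3}  B3 = {0, 1, 4}
Tree: B1–B2, B2–B3
Every bag has size at most 3, so the width is 3 − 1 = 2 and tw(G) ≤ 2. On the other hand G contains the 3-clique {0, 1, 2}. A clique must lie in a single bag of any decomposition, so no decomposition can have width below 2. Hence tw(G) = 2 exactly.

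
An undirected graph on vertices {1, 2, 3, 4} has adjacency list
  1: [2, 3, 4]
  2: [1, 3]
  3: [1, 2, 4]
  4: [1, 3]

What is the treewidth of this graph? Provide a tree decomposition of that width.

Each bag holds 3 vertices, so the decomposition has width 2, which upper-bounds the treewidth. For the lower bound, the 3 vertices {1, 2, 3} are pairwise adjacent, and any tree decomposition puts a clique entirely inside one bag — forcing width ≥ 2. The upper and lower bounds meet at 2, so that is the treewidth.

Treewidth 2.
Bags: B1 = {1, 2, 3}  B2 = {1, 3, 4}
Tree: B1–B2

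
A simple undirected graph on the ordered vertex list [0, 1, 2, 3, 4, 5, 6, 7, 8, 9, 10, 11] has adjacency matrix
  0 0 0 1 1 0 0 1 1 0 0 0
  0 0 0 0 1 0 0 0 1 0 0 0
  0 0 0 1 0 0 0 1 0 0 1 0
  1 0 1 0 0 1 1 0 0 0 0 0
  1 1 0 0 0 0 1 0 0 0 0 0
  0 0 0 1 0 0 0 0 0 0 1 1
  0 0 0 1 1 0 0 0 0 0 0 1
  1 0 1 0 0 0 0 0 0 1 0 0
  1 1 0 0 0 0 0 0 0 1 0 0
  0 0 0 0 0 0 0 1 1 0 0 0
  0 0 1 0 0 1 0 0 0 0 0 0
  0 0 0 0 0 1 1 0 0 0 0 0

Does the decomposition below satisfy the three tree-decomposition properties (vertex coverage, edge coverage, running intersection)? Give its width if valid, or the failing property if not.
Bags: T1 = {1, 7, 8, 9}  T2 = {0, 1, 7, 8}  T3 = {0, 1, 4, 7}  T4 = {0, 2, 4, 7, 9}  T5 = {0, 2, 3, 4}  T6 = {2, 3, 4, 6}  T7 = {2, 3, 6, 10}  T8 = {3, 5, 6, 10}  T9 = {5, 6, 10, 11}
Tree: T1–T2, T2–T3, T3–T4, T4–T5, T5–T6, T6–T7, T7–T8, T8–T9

No — bags containing vertex 9 are not connected in the tree.

A tree decomposition must satisfy three properties: every vertex lies in some bag; for every edge, both endpoints lie together in some bag; and for every vertex, the bags containing it form a connected subtree. Here bags containing vertex 9 are not connected in the tree, so the decomposition is invalid.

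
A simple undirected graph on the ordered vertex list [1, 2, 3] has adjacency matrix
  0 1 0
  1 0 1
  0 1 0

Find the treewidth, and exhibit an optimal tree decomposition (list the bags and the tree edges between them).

Treewidth 1.
Bags: B1 = {2, 3}  B2 = {1, 2}
Tree: B1–B2

Each bag holds 2 vertices, so the decomposition has width 1, which upper-bounds the treewidth. Since G has at least one edge (e.g. 3–2), it is not an edgeless graph, so tw(G) ≥ 1. Hence tw(G) = 1 exactly.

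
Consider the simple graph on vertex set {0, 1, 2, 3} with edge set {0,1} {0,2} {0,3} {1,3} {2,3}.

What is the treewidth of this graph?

2

A width-2 tree decomposition is:
Bags: B1 = {0, 1, 3}  B2 = {0, 2, 3}
Tree: B1–B2
Every bag has size at most 3, so the width is 3 − 1 = 2 and tw(G) ≤ 2. For the lower bound, the 3 vertices {0, 1, 3} are pairwise adjacent, and any tree decomposition puts a clique entirely inside one bag — forcing width ≥ 2. Combining the bounds, tw(G) = 2.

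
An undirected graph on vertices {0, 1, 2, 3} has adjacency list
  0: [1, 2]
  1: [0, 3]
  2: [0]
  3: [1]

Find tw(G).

A width-1 tree decomposition is:
Bags: B1 = {1, 3}  B2 = {0, 1}  B3 = {0, 2}
Tree: B1–B2, B2–B3
The largest bag has 2 vertices, giving width 1; this decomposition certifies tw(G) ≤ 1. Since G has at least one edge (e.g. 3–1), it is not an edgeless graph, so tw(G) ≥ 1. Hence tw(G) = 1 exactly.

1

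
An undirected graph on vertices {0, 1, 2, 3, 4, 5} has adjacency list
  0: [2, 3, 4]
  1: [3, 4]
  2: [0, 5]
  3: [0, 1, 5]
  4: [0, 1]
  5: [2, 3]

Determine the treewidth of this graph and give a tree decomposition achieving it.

Treewidth 2.
One optimal decomposition is:
Bags: B1 = {2, 3, 5}  B2 = {0, 2, 3}  B3 = {0, 1, 3}  B4 = {0, 1, 4}
Tree: B1–B2, B2–B3, B3–B4

The largest bag has 3 vertices, giving width 2; this decomposition certifies tw(G) ≤ 2. Since 5–2–0–3–5 is a cycle in G, G is not acyclic. Forests are exactly the graphs of treewidth ≤ 1, so tw(G) ≥ 2. Combining the bounds, tw(G) = 2.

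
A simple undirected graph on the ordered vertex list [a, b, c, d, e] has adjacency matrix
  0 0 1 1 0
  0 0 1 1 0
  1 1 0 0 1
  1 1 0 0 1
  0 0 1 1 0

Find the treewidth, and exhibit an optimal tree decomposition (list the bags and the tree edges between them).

The largest bag has 3 vertices, giving width 2; this decomposition certifies tw(G) ≤ 2. The edges c–b–d–e–c form a cycle, so G is not a tree and its treewidth is at least 2. Therefore the treewidth is 2.

Treewidth 2.
One optimal decomposition is:
Bags: B1 = {b, c, d}  B2 = {c, d, e}  B3 = {a, c, d}
Tree: B1–B2, B2–B3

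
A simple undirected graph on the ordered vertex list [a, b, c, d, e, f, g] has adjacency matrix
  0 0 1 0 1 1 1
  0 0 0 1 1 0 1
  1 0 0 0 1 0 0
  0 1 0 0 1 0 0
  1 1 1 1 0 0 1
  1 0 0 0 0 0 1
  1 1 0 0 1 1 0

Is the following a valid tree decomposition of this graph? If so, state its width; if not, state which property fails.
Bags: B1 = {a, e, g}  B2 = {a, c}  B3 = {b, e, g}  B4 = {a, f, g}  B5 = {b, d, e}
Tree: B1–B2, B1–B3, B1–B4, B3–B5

No — edge (e,c) lies in no bag.

A tree decomposition must satisfy three properties: every vertex lies in some bag; for every edge, both endpoints lie together in some bag; and for every vertex, the bags containing it form a connected subtree. Here edge (e,c) lies in no bag, so the decomposition is invalid.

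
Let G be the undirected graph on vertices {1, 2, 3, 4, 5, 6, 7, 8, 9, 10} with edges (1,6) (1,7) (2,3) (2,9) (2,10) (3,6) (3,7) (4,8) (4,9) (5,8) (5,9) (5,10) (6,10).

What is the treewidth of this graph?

2

A width-2 tree decomposition is:
Bags: B1 = {1, 6, 7}  B2 = {3, 6, 7}  B3 = {3, 6, 10}  B4 = {2, 3, 10}  B5 = {2, 5, 10}  B6 = {2, 5, 9}  B7 = {5, 8, 9}  B8 = {4, 8, 9}
Tree: B1–B2, B2–B3, B3–B4, B4–B5, B5–B6, B6–B7, B7–B8
Every bag has size at most 3, so the width is 3 − 1 = 2 and tw(G) ≤ 2. The edges 1–7–3–6–1 form a cycle, so G is not a tree and its treewidth is at least 2. Therefore the treewidth is 2.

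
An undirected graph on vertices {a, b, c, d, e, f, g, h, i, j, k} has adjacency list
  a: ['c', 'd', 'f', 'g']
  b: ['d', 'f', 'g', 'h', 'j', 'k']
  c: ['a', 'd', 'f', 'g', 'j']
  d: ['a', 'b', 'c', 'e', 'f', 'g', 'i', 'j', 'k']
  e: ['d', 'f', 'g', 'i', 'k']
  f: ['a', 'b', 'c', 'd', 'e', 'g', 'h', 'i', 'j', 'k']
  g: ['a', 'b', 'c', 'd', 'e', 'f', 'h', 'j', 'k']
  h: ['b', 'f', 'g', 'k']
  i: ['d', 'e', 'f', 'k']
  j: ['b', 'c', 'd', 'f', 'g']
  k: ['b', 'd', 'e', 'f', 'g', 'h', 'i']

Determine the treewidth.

A width-4 tree decomposition is:
Bags: B1 = {d, e, f, g, k}  B2 = {b, d, f, g, k}  B3 = {d, e, f, i, k}  B4 = {b, d, f, g, j}  B5 = {c, d, f, g, j}  B6 = {b, f, g, h, k}  B7 = {a, c, d, f, g}
Tree: B1–B2, B1–B3, B2–B4, B4–B5, B2–B6, B5–B7
Each bag holds 5 vertices, so the decomposition has width 4, which upper-bounds the treewidth. For the lower bound, the 5 vertices {c, d, f, g, j} are pairwise adjacent, and any tree decomposition puts a clique entirely inside one bag — forcing width ≥ 4. Combining the bounds, tw(G) = 4.

4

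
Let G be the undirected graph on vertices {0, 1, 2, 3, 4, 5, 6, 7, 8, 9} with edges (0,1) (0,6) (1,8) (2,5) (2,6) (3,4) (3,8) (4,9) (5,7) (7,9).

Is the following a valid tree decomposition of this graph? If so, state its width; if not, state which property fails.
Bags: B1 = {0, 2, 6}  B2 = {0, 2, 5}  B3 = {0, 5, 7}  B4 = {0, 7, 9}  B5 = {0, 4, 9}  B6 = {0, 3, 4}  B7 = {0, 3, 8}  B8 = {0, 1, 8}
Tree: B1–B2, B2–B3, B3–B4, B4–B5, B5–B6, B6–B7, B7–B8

Every vertex of G appears in some bag (union = {0, 1, 2, 3, 4, 5, 6, 7, 8, 9}); every edge is covered by a bag; and for each vertex v the set of bags containing v is connected in the bag tree. The decomposition is therefore valid. The largest bag has 3 vertices, so the width is 2.

Yes; width 2.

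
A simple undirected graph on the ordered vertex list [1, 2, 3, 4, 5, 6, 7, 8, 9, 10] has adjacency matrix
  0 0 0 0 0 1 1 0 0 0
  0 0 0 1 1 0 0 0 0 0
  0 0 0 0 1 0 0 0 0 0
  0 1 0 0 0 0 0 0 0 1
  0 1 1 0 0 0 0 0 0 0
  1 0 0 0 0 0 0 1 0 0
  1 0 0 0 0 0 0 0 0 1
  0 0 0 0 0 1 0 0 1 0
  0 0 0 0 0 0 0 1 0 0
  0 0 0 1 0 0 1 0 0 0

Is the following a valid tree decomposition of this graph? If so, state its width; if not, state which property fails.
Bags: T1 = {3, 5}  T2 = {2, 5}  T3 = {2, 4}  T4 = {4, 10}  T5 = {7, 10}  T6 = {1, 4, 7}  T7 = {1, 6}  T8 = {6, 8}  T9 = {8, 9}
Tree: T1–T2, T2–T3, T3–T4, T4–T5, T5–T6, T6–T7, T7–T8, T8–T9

A tree decomposition must satisfy three properties: every vertex lies in some bag; for every edge, both endpoints lie together in some bag; and for every vertex, the bags containing it form a connected subtree. Here bags containing vertex 4 are not connected in the tree, so the decomposition is invalid.

No — bags containing vertex 4 are not connected in the tree.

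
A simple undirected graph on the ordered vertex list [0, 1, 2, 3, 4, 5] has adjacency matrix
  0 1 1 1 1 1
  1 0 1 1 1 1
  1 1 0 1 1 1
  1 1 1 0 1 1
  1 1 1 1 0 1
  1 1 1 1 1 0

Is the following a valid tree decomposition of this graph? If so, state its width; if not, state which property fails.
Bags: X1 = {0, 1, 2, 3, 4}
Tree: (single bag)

A tree decomposition must satisfy three properties: every vertex lies in some bag; for every edge, both endpoints lie together in some bag; and for every vertex, the bags containing it form a connected subtree. Here vertex 5 appears in no bag, so the decomposition is invalid.

No — vertex 5 appears in no bag.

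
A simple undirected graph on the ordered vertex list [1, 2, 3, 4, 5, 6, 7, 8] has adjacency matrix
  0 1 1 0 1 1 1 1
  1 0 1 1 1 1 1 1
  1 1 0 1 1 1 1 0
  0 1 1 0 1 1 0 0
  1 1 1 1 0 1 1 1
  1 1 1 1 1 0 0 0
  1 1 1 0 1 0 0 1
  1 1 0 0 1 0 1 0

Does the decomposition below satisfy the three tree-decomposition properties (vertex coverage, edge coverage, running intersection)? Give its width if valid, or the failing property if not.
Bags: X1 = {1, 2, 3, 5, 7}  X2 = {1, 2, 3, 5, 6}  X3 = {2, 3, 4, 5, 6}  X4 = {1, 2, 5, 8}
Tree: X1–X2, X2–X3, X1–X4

A tree decomposition must satisfy three properties: every vertex lies in some bag; for every edge, both endpoints lie together in some bag; and for every vertex, the bags containing it form a connected subtree. Here edge (7,8) lies in no bag, so the decomposition is invalid.

No — edge (7,8) lies in no bag.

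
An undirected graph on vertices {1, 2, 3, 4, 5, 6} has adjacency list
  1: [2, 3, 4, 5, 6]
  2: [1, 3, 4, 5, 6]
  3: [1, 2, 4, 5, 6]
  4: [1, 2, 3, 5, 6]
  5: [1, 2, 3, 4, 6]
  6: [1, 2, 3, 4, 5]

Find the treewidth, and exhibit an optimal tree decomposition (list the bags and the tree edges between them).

A single bag containing all 6 vertices is trivially a valid decomposition of width 5. For the lower bound, the 6 vertices {1, 2, 3, 4, 5, 6} are pairwise adjacent, and any tree decomposition puts a clique entirely inside one bag — forcing width ≥ 5. Therefore the treewidth is 5.

Treewidth 5.
Bags: B1 = {1, 2, 3, 4, 5, 6}
Tree: (single bag)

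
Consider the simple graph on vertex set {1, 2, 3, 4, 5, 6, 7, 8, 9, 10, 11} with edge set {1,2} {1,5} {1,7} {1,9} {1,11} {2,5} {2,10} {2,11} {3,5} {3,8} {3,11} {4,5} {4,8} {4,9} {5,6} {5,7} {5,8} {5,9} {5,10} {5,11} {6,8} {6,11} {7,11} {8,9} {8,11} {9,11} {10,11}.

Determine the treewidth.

A width-3 tree decomposition is:
Bags: B1 = {5, 8, 9, 11}  B2 = {1, 5, 9, 11}  B3 = {1, 2, 5, 11}  B4 = {1, 5, 7, 11}  B5 = {3, 5, 8, 11}  B6 = {4, 5, 8, 9}  B7 = {2, 5, 10, 11}  B8 = {5, 6, 8, 11}
Tree: B1–B2, B2–B3, B3–B4, B1–B5, B1–B6, B3–B7, B5–B8
Each bag holds 4 vertices, so the decomposition has width 3, which upper-bounds the treewidth. On the other hand G contains the 4-clique {1, 5, 9, 11}. A clique must lie in a single bag of any decomposition, so no decomposition can have width below 3. Hence tw(G) = 3 exactly.

3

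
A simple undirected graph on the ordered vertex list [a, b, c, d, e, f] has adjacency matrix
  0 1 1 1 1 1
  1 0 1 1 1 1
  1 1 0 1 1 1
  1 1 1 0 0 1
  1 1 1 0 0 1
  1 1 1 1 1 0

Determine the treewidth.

A width-4 tree decomposition is:
Bags: B1 = {a, b, c, d, f}  B2 = {a, b, c, e, f}
Tree: B1–B2
Every bag has size at most 5, so the width is 5 − 1 = 4 and tw(G) ≤ 4. For the lower bound, the 5 vertices {a, b, c, d, f} are pairwise adjacent, and any tree decomposition puts a clique entirely inside one bag — forcing width ≥ 4. Hence tw(G) = 4 exactly.

4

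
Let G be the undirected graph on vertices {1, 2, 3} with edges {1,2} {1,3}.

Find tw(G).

1

A width-1 tree decomposition is:
Bags: B1 = {1, 2}  B2 = {1, 3}
Tree: B1–B2
Every bag has size at most 2, so the width is 2 − 1 = 1 and tw(G) ≤ 1. Any graph with an edge has treewidth ≥ 1, and G has the edge 1–2. Hence tw(G) = 1 exactly.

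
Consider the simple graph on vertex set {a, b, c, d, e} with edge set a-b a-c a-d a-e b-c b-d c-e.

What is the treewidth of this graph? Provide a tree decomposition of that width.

Every bag has size at most 3, so the width is 3 − 1 = 2 and tw(G) ≤ 2. Conversely, {a, b, d} is a clique of size 3, and the vertices of any clique must share a bag in every tree decomposition; so some bag has ≥ 3 vertices and tw(G) ≥ 2. Combining the bounds, tw(G) = 2.

Treewidth 2.
One such decomposition:
Bags: B1 = {a, b, c}  B2 = {a, b, d}  B3 = {a, c, e}
Tree: B1–B2, B1–B3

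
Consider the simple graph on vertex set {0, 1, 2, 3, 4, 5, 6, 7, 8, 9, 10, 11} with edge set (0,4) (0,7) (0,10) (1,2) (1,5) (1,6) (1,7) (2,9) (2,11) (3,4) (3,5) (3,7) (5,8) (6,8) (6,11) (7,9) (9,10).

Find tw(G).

A width-3 tree decomposition is:
Bags: B1 = {2, 6, 8, 11}  B2 = {1, 2, 6, 8}  B3 = {1, 2, 5, 8}  B4 = {1, 2, 5, 9}  B5 = {1, 5, 7, 9}  B6 = {3, 5, 7, 9}  B7 = {3, 7, 9, 10}  B8 = {0, 3, 7, 10}  B9 = {0, 3, 4, 10}
Tree: B1–B2, B2–B3, B3–B4, B4–B5, B5–B6, B6–B7, B7–B8, B8–B9
The largest bag has 4 vertices, giving width 3; this decomposition certifies tw(G) ≤ 3. For the lower bound: the 4 vertex sets {6,8,11}, {2}, {1}, {3,5,7,9} are disjoint, each induces a connected subgraph, and every pair is joined by at least one edge of G. Contracting each set to a single vertex therefore yields K_{4} as a minor, and since treewidth is minor-monotone, tw(G) ≥ tw(K_{4}) = 3. Hence tw(G) = 3 exactly.

3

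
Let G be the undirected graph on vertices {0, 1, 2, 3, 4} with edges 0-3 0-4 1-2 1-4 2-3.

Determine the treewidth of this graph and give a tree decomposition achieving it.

Treewidth 2.
One optimal decomposition is:
Bags: B1 = {1, 2, 4}  B2 = {2, 3, 4}  B3 = {0, 3, 4}
Tree: B1–B2, B2–B3

The largest bag has 3 vertices, giving width 2; this decomposition certifies tw(G) ≤ 2. Since 4–1–2–3–0–4 is a cycle in G, G is not acyclic. Forests are exactly the graphs of treewidth ≤ 1, so tw(G) ≥ 2. Therefore the treewidth is 2.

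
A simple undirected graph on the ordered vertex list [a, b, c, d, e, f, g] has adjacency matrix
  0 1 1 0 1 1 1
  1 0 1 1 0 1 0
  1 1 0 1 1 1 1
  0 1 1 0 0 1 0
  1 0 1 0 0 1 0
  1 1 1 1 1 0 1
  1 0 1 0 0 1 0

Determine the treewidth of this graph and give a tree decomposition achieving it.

Every bag has size at most 4, so the width is 4 − 1 = 3 and tw(G) ≤ 3. Conversely, {b, c, d, f} is a clique of size 4, and the vertices of any clique must share a bag in every tree decomposition; so some bag has ≥ 4 vertices and tw(G) ≥ 3. Hence tw(G) = 3 exactly.

Treewidth 3.
One such decomposition:
Bags: B1 = {a, c, e, f}  B2 = {a, c, f, g}  B3 = {a, b, c, f}  B4 = {b, c, d, f}
Tree: B1–B2, B2–B3, B3–B4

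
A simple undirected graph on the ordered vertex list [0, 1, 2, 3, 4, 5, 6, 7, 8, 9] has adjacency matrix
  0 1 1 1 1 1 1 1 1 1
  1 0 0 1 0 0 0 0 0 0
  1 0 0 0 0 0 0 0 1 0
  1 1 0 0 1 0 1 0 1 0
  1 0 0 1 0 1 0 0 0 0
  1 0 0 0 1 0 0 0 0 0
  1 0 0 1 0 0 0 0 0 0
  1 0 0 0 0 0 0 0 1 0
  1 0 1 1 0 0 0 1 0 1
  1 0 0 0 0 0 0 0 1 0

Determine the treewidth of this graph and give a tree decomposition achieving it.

Treewidth 2.
Bags: B1 = {0, 3, 4}  B2 = {0, 3, 8}  B3 = {0, 3, 6}  B4 = {0, 7, 8}  B5 = {0, 4, 5}  B6 = {0, 2, 8}  B7 = {0, 8, 9}  B8 = {0, 1, 3}
Tree: B1–B2, B1–B3, B2–B4, B1–B5, B4–B6, B2–B7, B1–B8

Every bag has size at most 3, so the width is 3 − 1 = 2 and tw(G) ≤ 2. Conversely, {0, 2, 8} is a clique of size 3, and the vertices of any clique must share a bag in every tree decomposition; so some bag has ≥ 3 vertices and tw(G) ≥ 2. Combining the bounds, tw(G) = 2.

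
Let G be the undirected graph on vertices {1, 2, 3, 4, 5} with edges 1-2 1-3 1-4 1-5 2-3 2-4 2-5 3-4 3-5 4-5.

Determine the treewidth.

A width-4 tree decomposition is:
Bags: B1 = {1, 2, 3, 4, 5}
Tree: (single bag)
A single bag containing all 5 vertices is trivially a valid decomposition of width 4. Conversely, {1, 2, 3, 4, 5} is a clique of size 5, and the vertices of any clique must share a bag in every tree decomposition; so some bag has ≥ 5 vertices and tw(G) ≥ 4. Hence tw(G) = 4 exactly.

4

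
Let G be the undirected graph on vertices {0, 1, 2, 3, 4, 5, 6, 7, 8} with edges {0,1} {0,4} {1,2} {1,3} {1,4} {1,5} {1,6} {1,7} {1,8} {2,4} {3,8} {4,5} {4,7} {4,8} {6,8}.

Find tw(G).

A width-2 tree decomposition is:
Bags: B1 = {1, 4, 8}  B2 = {1, 2, 4}  B3 = {1, 4, 7}  B4 = {0, 1, 4}  B5 = {1, 3, 8}  B6 = {1, 4, 5}  B7 = {1, 6, 8}
Tree: B1–B2, B1–B3, B1–B4, B1–B5, B3–B6, B1–B7
The largest bag has 3 vertices, giving width 2; this decomposition certifies tw(G) ≤ 2. On the other hand G contains the 3-clique {1, 3, 8}. A clique must lie in a single bag of any decomposition, so no decomposition can have width below 2. Therefore the treewidth is 2.

2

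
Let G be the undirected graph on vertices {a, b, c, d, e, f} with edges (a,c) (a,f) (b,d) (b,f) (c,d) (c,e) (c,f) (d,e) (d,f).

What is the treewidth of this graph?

2

A width-2 tree decomposition is:
Bags: B1 = {c, d, f}  B2 = {c, d, e}  B3 = {a, c, f}  B4 = {b, d, f}
Tree: B1–B2, B1–B3, B1–B4
The largest bag has 3 vertices, giving width 2; this decomposition certifies tw(G) ≤ 2. On the other hand G contains the 3-clique {c, d, e}. A clique must lie in a single bag of any decomposition, so no decomposition can have width below 2. The upper and lower bounds meet at 2, so that is the treewidth.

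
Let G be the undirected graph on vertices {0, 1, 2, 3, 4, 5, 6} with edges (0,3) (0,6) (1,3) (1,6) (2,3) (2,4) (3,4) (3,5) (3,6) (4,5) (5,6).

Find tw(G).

A width-2 tree decomposition is:
Bags: B1 = {3, 5, 6}  B2 = {0, 3, 6}  B3 = {3, 4, 5}  B4 = {2, 3, 4}  B5 = {1, 3, 6}
Tree: B1–B2, B1–B3, B3–B4, B1–B5
Each bag holds 3 vertices, so the decomposition has width 2, which upper-bounds the treewidth. On the other hand G contains the 3-clique {2, 3, 4}. A clique must lie in a single bag of any decomposition, so no decomposition can have width below 2. Therefore the treewidth is 2.

2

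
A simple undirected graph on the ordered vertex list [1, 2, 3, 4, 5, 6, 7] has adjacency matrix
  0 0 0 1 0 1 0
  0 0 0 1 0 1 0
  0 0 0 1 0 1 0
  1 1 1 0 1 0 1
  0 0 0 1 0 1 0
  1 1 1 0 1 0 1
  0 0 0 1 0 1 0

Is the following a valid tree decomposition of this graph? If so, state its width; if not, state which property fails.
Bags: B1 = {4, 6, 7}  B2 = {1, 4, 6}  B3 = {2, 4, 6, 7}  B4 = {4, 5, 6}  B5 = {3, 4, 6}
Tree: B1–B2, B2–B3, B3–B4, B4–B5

No — bags containing vertex 7 are not connected in the tree.

A tree decomposition must satisfy three properties: every vertex lies in some bag; for every edge, both endpoints lie together in some bag; and for every vertex, the bags containing it form a connected subtree. Here bags containing vertex 7 are not connected in the tree, so the decomposition is invalid.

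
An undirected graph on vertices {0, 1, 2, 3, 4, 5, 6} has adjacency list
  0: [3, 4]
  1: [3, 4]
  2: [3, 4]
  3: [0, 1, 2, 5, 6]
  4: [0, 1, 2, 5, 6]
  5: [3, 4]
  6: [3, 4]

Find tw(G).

2

A width-2 tree decomposition is:
Bags: B1 = {3, 4, 6}  B2 = {3, 4, 5}  B3 = {2, 3, 4}  B4 = {1, 3, 4}  B5 = {0, 3, 4}
Tree: B1–B2, B2–B3, B3–B4, B4–B5
Every bag has size at most 3, so the width is 3 − 1 = 2 and tw(G) ≤ 2. The edges 4–6–3–5–4 form a cycle, so G is not a tree and its treewidth is at least 2. The upper and lower bounds meet at 2, so that is the treewidth.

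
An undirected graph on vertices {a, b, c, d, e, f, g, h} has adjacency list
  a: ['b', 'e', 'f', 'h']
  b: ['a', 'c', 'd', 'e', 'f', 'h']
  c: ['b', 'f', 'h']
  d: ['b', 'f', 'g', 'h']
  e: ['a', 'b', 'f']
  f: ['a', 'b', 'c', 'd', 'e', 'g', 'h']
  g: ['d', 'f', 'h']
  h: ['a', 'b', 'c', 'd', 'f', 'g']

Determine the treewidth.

A width-3 tree decomposition is:
Bags: B1 = {a, b, f, h}  B2 = {b, d, f, h}  B3 = {a, b, e, f}  B4 = {b, c, f, h}  B5 = {d, f, g, h}
Tree: B1–B2, B1–B3, B1–B4, B2–B5
Every bag has size at most 4, so the width is 4 − 1 = 3 and tw(G) ≤ 3. For the lower bound, the 4 vertices {a, b, e, f} are pairwise adjacent, and any tree decomposition puts a clique entirely inside one bag — forcing width ≥ 3. Hence tw(G) = 3 exactly.

3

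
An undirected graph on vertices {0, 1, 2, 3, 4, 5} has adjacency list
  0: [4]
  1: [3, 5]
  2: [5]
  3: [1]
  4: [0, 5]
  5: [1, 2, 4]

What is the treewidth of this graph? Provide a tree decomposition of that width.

Treewidth 1.
One optimal decomposition is:
Bags: B1 = {1, 5}  B2 = {4, 5}  B3 = {2, 5}  B4 = {0, 4}  B5 = {1, 3}
Tree: B1–B2, B2–B3, B2–B4, B1–B5

Each bag holds 2 vertices, so the decomposition has width 1, which upper-bounds the treewidth. G has an edge, so its treewidth is at least 1. Combining the bounds, tw(G) = 1.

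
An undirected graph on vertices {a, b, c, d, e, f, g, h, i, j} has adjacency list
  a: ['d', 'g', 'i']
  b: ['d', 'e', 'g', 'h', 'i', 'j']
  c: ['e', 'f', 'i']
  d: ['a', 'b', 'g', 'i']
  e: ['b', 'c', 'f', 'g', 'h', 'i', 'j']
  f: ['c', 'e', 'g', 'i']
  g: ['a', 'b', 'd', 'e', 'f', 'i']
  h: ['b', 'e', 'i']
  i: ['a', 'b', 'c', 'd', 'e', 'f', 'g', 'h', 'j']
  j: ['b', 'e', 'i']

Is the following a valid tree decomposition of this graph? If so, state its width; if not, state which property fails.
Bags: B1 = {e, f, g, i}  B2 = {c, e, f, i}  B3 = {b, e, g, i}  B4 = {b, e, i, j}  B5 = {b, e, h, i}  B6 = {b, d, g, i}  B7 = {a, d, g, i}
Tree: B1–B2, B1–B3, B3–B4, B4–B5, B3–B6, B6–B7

Yes; width 3.

Checking the three conditions: (i) the bags cover all of {a, b, c, d, e, f, g, h, i, j}; (ii) for each edge, some bag contains both endpoints; (iii) the bags containing any fixed vertex form a subtree. All hold, so the decomposition is valid with width 4 − 1 = 3.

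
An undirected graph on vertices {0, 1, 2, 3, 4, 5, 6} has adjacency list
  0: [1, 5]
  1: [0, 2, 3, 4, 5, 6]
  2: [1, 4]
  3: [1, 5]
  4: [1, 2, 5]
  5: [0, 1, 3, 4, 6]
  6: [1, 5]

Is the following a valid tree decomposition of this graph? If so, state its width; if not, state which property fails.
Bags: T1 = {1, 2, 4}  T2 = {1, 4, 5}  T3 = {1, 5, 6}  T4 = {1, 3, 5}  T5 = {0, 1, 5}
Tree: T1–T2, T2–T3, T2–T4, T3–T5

Yes; width 2.

Every vertex of G appears in some bag (union = {0, 1, 2, 3, 4, 5, 6}); every edge is covered by a bag; and for each vertex v the set of bags containing v is connected in the bag tree. The decomposition is therefore valid. The largest bag has 3 vertices, so the width is 2.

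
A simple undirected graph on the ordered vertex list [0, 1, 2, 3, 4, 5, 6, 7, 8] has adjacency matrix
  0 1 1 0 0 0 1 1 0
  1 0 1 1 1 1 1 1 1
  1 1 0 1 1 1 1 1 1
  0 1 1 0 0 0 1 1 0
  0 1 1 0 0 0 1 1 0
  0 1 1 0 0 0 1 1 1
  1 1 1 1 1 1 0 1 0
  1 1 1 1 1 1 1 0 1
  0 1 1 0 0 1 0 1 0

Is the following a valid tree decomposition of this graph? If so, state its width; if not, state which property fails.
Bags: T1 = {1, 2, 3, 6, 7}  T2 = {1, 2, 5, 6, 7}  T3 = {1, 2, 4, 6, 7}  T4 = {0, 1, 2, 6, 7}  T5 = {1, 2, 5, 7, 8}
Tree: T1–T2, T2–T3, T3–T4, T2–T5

Yes; width 4.

Every vertex of G appears in some bag (union = {0, 1, 2, 3, 4, 5, 6, 7, 8}); every edge is covered by a bag; and for each vertex v the set of bags containing v is connected in the bag tree. The decomposition is therefore valid. The largest bag has 5 vertices, so the width is 4.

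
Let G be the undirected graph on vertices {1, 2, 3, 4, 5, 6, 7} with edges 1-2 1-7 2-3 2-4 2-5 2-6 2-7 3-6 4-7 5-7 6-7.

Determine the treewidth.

2

A width-2 tree decomposition is:
Bags: B1 = {2, 4, 7}  B2 = {2, 5, 7}  B3 = {2, 6, 7}  B4 = {2, 3, 6}  B5 = {1, 2, 7}
Tree: B1–B2, B1–B3, B3–B4, B1–B5
Every bag has size at most 3, so the width is 3 − 1 = 2 and tw(G) ≤ 2. For the lower bound, the 3 vertices {2, 3, 6} are pairwise adjacent, and any tree decomposition puts a clique entirely inside one bag — forcing width ≥ 2. Hence tw(G) = 2 exactly.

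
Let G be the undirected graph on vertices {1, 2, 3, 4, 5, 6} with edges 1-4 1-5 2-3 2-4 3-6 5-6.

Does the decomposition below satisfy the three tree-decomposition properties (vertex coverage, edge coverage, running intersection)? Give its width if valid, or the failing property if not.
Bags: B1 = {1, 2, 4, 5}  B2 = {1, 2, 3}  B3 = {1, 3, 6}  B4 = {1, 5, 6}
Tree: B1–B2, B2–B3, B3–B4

A tree decomposition must satisfy three properties: every vertex lies in some bag; for every edge, both endpoints lie together in some bag; and for every vertex, the bags containing it form a connected subtree. Here bags containing vertex 5 are not connected in the tree, so the decomposition is invalid.

No — bags containing vertex 5 are not connected in the tree.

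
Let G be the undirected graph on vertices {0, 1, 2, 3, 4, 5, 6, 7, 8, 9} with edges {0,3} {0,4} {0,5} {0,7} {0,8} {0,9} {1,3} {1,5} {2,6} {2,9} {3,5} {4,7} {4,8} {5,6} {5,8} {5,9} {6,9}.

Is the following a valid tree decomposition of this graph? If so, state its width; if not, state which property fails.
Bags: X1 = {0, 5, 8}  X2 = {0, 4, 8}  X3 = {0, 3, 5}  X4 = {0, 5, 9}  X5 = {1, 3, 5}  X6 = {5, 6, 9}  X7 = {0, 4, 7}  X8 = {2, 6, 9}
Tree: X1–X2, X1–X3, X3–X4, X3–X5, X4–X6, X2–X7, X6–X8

Checking the three conditions: (i) the bags cover all of {0, 1, 2, 3, 4, 5, 6, 7, 8, 9}; (ii) for each edge, some bag contains both endpoints; (iii) the bags containing any fixed vertex form a subtree. All hold, so the decomposition is valid with width 3 − 1 = 2.

Yes; width 2.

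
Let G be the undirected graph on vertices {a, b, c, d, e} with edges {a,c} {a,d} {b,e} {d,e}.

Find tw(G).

A width-1 tree decomposition is:
Bags: B1 = {d, e}  B2 = {a, d}  B3 = {a, c}  B4 = {b, e}
Tree: B1–B2, B2–B3, B1–B4
The largest bag has 2 vertices, giving width 1; this decomposition certifies tw(G) ≤ 1. Since G has at least one edge (e.g. e–d), it is not an edgeless graph, so tw(G) ≥ 1. Hence tw(G) = 1 exactly.

1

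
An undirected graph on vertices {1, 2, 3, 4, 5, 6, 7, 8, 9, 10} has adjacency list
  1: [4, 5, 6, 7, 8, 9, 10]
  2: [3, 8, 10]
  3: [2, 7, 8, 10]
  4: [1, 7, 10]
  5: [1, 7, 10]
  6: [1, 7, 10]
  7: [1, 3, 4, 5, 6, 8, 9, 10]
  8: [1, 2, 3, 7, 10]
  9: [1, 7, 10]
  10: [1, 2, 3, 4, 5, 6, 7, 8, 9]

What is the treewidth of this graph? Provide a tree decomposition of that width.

Treewidth 3.
Bags: B1 = {1, 7, 8, 10}  B2 = {3, 7, 8, 10}  B3 = {1, 5, 7, 10}  B4 = {2, 3, 8, 10}  B5 = {1, 7, 9, 10}  B6 = {1, 4, 7, 10}  B7 = {1, 6, 7, 10}
Tree: B1–B2, B1–B3, B2–B4, B3–B5, B1–B6, B6–B7

Every bag has size at most 4, so the width is 4 − 1 = 3 and tw(G) ≤ 3. For the lower bound, the 4 vertices {2, 3, 8, 10} are pairwise adjacent, and any tree decomposition puts a clique entirely inside one bag — forcing width ≥ 3. The upper and lower bounds meet at 3, so that is the treewidth.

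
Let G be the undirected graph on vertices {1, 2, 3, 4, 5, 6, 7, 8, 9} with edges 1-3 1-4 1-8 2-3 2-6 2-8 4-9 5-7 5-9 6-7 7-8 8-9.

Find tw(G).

A width-3 tree decomposition is:
Bags: B1 = {4, 5, 7, 9}  B2 = {4, 7, 8, 9}  B3 = {1, 4, 7, 8}  B4 = {1, 6, 7, 8}  B5 = {1, 2, 6, 8}  B6 = {1, 2, 3, 6}
Tree: B1–B2, B2–B3, B3–B4, B4–B5, B5–B6
Each bag holds 4 vertices, so the decomposition has width 3, which upper-bounds the treewidth. For the lower bound: the 4 vertex sets {4,5,9}, {7}, {8}, {1,2,3,6} are disjoint, each induces a connected subgraph, and every pair is joined by at least one edge of G. Contracting each set to a single vertex therefore yields K_{4} as a minor, and since treewidth is minor-monotone, tw(G) ≥ tw(K_{4}) = 3. Combining the bounds, tw(G) = 3.

3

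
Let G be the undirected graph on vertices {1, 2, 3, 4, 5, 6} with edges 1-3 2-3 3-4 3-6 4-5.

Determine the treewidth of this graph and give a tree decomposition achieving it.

Treewidth 1.
One such decomposition:
Bags: B1 = {4, 5}  B2 = {3, 4}  B3 = {3, 6}  B4 = {2, 3}  B5 = {1, 3}
Tree: B1–B2, B2–B3, B2–B4, B3–B5

Every bag has size at most 2, so the width is 2 − 1 = 1 and tw(G) ≤ 1. Any graph with an edge has treewidth ≥ 1, and G has the edge 4–5. The upper and lower bounds meet at 1, so that is the treewidth.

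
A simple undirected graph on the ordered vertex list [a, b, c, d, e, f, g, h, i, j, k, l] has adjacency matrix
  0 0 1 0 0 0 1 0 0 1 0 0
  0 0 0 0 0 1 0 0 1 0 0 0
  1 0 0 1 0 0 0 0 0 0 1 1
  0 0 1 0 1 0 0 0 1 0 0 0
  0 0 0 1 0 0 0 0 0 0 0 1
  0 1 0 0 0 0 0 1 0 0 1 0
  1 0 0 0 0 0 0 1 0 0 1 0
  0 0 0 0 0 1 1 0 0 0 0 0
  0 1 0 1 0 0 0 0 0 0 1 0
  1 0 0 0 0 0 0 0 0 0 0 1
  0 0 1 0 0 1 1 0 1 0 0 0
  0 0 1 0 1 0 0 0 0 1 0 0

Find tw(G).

A width-3 tree decomposition is:
Bags: B1 = {b, f, g, h}  B2 = {b, f, g, k}  B3 = {b, g, i, k}  B4 = {a, g, i, k}  B5 = {a, c, i, k}  B6 = {a, c, d, i}  B7 = {a, c, d, j}  B8 = {c, d, j, l}  B9 = {d, e, j, l}
Tree: B1–B2, B2–B3, B3–B4, B4–B5, B5–B6, B6–B7, B7–B8, B8–B9
Every bag has size at most 4, so the width is 4 − 1 = 3 and tw(G) ≤ 3. For the lower bound: the 4 vertex sets {b,f,h}, {g}, {k}, {a,c,d,i} are disjoint, each induces a connected subgraph, and every pair is joined by at least one edge of G. Contracting each set to a single vertex therefore yields K_{4} as a minor, and since treewidth is minor-monotone, tw(G) ≥ tw(K_{4}) = 3. Hence tw(G) = 3 exactly.

3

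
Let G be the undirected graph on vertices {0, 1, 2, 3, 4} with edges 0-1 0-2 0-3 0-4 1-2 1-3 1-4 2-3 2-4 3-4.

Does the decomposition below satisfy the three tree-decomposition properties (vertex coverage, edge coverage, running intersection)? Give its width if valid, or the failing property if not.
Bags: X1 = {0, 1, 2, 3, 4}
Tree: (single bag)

Yes; width 4.

Checking the three conditions: (i) the bags cover all of {0, 1, 2, 3, 4}; (ii) for each edge, some bag contains both endpoints; (iii) the bags containing any fixed vertex form a subtree. All hold, so the decomposition is valid with width 5 − 1 = 4.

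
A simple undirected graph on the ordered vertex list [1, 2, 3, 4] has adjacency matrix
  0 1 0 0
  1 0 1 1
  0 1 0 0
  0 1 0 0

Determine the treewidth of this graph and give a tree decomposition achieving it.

Each bag holds 2 vertices, so the decomposition has width 1, which upper-bounds the treewidth. Since G has at least one edge (e.g. 1–2), it is not an edgeless graph, so tw(G) ≥ 1. The upper and lower bounds meet at 1, so that is the treewidth.

Treewidth 1.
One optimal decomposition is:
Bags: B1 = {1, 2}  B2 = {2, 4}  B3 = {2, 3}
Tree: B1–B2, B1–B3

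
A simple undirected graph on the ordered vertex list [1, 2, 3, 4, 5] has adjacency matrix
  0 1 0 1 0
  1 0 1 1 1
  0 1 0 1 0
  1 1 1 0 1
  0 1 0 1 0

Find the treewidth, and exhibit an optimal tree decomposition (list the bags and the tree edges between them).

The largest bag has 3 vertices, giving width 2; this decomposition certifies tw(G) ≤ 2. Conversely, {1, 2, 4} is a clique of size 3, and the vertices of any clique must share a bag in every tree decomposition; so some bag has ≥ 3 vertices and tw(G) ≥ 2. The upper and lower bounds meet at 2, so that is the treewidth.

Treewidth 2.
One optimal decomposition is:
Bags: B1 = {1, 2, 4}  B2 = {2, 3, 4}  B3 = {2, 4, 5}
Tree: B1–B2, B1–B3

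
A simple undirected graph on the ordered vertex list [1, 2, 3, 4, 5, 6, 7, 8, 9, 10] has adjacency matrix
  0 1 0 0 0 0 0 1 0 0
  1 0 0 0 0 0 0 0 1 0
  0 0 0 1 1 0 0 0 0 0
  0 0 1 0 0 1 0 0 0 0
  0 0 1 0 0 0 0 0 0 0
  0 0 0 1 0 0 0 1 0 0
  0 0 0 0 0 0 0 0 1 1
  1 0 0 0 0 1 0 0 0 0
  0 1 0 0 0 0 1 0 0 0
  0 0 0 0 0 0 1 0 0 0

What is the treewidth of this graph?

A width-1 tree decomposition is:
Bags: B1 = {7, 10}  B2 = {7, 9}  B3 = {2, 9}  B4 = {1, 2}  B5 = {1, 8}  B6 = {6, 8}  B7 = {4, 6}  B8 = {3, 4}  B9 = {3, 5}
Tree: B1–B2, B2–B3, B3–B4, B4–B5, B5–B6, B6–B7, B7–B8, B8–B9
The largest bag has 2 vertices, giving width 1; this decomposition certifies tw(G) ≤ 1. Since G has at least one edge (e.g. 10–7), it is not an edgeless graph, so tw(G) ≥ 1. Combining the bounds, tw(G) = 1.

1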